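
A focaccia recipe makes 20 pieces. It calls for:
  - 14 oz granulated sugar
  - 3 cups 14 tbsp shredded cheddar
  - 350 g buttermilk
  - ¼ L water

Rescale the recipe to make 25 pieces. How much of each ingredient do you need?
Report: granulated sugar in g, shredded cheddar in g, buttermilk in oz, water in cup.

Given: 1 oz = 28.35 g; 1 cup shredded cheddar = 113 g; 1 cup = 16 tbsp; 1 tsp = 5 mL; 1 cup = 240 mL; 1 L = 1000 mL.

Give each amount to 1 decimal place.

granulated sugar: 496.1 g; shredded cheddar: 547.3 g; buttermilk: 15.4 oz; water: 1.3 cup

Scaling factor: 25/20 = 5/4 = 1.25.
granulated sugar: 14 oz × 5/4 × 28.35 g/oz ≈ 496.1 g
shredded cheddar: (3 cup + 14 tbsp = 3.875 cup) × 5/4 × 113 g/cup ≈ 547.3 g
buttermilk: 350 g × 5/4 ÷ 28.35 g/oz ≈ 15.4 oz
water: 0.25 L × 5/4 × 1000 mL/L ÷ 240 mL/cup ≈ 1.3 cup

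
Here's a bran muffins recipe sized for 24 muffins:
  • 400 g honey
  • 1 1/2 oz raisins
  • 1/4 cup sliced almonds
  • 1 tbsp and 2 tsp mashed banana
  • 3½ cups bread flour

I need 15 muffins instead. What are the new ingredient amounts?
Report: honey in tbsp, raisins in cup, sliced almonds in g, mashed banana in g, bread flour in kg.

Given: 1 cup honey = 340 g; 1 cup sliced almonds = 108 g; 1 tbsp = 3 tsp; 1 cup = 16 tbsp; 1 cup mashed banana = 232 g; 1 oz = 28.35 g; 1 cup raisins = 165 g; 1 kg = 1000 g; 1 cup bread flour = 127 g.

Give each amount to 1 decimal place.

Scaling factor: 15/24 = 5/8 = 0.625.
honey: 400 g × 5/8 ÷ 340 g/cup × 16 tbsp/cup ≈ 11.8 tbsp
raisins: 1.5 oz × 5/8 × 28.35 g/oz ÷ 165 g/cup ≈ 0.2 cup
sliced almonds: 0.25 cup × 5/8 × 108 g/cup ≈ 16.9 g
mashed banana: (1 tbsp + 2 tsp = 5/3 tbsp) × 5/8 ÷ 16 tbsp/cup × 232 g/cup ≈ 15.1 g
bread flour: 3.5 cup × 5/8 × 127 g/cup ÷ 1000 g/kg ≈ 0.3 kg

honey: 11.8 tbsp; raisins: 0.2 cup; sliced almonds: 16.9 g; mashed banana: 15.1 g; bread flour: 0.3 kg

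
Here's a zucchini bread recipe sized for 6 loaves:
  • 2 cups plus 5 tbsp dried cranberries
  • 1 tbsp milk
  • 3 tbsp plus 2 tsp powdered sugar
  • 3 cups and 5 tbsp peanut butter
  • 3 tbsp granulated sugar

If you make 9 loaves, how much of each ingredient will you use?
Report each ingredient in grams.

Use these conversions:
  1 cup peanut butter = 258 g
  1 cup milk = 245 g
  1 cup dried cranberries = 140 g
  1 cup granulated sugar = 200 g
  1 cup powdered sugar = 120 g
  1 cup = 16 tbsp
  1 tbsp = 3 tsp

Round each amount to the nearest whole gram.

dried cranberries: 486 g; milk: 23 g; powdered sugar: 41 g; peanut butter: 1282 g; granulated sugar: 56 g

Scaling factor: 9/6 = 3/2 = 1.5.
dried cranberries: (2 cup + 5 tbsp = 2.3125 cup) × 3/2 × 140 g/cup ≈ 486 g
milk: 1 tbsp × 3/2 ÷ 16 tbsp/cup × 245 g/cup ≈ 23 g
powdered sugar: (3 tbsp + 2 tsp = 11/3 tbsp) × 3/2 ÷ 16 tbsp/cup × 120 g/cup ≈ 41 g
peanut butter: (3 cup + 5 tbsp = 3.3125 cup) × 3/2 × 258 g/cup ≈ 1282 g
granulated sugar: 3 tbsp × 3/2 ÷ 16 tbsp/cup × 200 g/cup ≈ 56 g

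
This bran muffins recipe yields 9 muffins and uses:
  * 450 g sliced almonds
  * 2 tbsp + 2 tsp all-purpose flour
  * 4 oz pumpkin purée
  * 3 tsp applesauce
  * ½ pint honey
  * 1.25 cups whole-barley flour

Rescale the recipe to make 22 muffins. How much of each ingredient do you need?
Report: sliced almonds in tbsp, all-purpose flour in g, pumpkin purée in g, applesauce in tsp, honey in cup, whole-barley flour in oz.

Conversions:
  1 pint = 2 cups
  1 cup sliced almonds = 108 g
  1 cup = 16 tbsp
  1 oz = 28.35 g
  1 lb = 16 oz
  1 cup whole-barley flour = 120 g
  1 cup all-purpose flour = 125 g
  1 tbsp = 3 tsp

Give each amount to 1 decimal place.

sliced almonds: 163.0 tbsp; all-purpose flour: 50.9 g; pumpkin purée: 277.2 g; applesauce: 7.3 tsp; honey: 2.4 cup; whole-barley flour: 12.9 oz

Scaling factor: 22/9.
sliced almonds: 450 g × 22/9 ÷ 108 g/cup × 16 tbsp/cup ≈ 163.0 tbsp
all-purpose flour: (2 tbsp + 2 tsp = 8/3 tbsp) × 22/9 ÷ 16 tbsp/cup × 125 g/cup ≈ 50.9 g
pumpkin purée: 4 oz × 22/9 × 28.35 g/oz = 277.2 g
applesauce: 3 tsp × 22/9 ≈ 7.3 tsp
honey: 0.5 pint × 22/9 × 2 cup/pint ≈ 2.4 cup
whole-barley flour: 1.25 cup × 22/9 × 120 g/cup ÷ 28.35 g/oz ≈ 12.9 oz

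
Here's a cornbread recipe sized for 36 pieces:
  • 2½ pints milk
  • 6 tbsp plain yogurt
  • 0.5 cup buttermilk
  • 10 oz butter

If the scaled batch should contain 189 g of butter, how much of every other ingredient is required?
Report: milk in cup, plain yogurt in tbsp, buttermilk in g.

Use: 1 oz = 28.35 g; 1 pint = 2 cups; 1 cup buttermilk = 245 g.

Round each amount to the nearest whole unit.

milk: 3 cup; plain yogurt: 4 tbsp; buttermilk: 82 g

The original recipe has 283.5 g of butter, so the scaling factor is 189 ÷ 283.5 = 2/3.
milk: 2.5 pint × 2/3 × 2 cup/pint ≈ 3 cup
plain yogurt: 6 tbsp × 2/3 = 4 tbsp
buttermilk: 0.5 cup × 2/3 × 245 g/cup ≈ 82 g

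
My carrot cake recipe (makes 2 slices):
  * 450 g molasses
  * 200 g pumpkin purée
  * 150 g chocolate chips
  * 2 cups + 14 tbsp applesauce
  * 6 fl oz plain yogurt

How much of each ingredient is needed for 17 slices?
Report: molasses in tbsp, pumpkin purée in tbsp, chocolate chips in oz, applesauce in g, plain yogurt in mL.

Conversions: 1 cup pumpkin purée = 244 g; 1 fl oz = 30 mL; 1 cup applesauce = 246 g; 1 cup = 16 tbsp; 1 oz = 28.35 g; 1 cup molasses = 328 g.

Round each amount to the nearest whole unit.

Scaling factor: 17/2 = 8.5.
molasses: 450 g × 17/2 ÷ 328 g/cup × 16 tbsp/cup ≈ 187 tbsp
pumpkin purée: 200 g × 17/2 ÷ 244 g/cup × 16 tbsp/cup ≈ 111 tbsp
chocolate chips: 150 g × 17/2 ÷ 28.35 g/oz ≈ 45 oz
applesauce: (2 cup + 14 tbsp = 2.875 cup) × 17/2 × 246 g/cup ≈ 6012 g
plain yogurt: 6 fl oz × 17/2 × 30 mL/fl oz = 1530 mL

molasses: 187 tbsp; pumpkin purée: 111 tbsp; chocolate chips: 45 oz; applesauce: 6012 g; plain yogurt: 1530 mL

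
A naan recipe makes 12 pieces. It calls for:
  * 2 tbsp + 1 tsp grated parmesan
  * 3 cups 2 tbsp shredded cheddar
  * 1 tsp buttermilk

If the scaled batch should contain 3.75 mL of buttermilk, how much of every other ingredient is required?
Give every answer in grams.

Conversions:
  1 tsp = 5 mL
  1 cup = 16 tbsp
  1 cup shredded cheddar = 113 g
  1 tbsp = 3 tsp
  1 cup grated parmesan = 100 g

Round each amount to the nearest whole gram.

grated parmesan: 11 g; shredded cheddar: 265 g

The original recipe has 5 mL of buttermilk, so the scaling factor is 3.75 ÷ 5 = 3/4 = 0.75.
grated parmesan: (2 tbsp + 1 tsp = 7/3 tbsp) × 3/4 ÷ 16 tbsp/cup × 100 g/cup ≈ 11 g
shredded cheddar: (3 cup + 2 tbsp = 3.125 cup) × 3/4 × 113 g/cup ≈ 265 g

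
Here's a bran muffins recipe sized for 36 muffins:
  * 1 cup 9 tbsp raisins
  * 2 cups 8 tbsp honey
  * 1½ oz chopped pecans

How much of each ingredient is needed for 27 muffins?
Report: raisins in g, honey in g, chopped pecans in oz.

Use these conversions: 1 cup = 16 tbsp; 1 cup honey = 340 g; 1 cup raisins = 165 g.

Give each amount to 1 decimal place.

Scaling factor: 27/36 = 3/4 = 0.75.
raisins: (1 cup + 9 tbsp = 1.5625 cup) × 3/4 × 165 g/cup ≈ 193.4 g
honey: (2 cup + 8 tbsp = 2.5 cup) × 3/4 × 340 g/cup = 637.5 g
chopped pecans: 1.5 oz × 3/4 ≈ 1.1 oz

raisins: 193.4 g; honey: 637.5 g; chopped pecans: 1.1 oz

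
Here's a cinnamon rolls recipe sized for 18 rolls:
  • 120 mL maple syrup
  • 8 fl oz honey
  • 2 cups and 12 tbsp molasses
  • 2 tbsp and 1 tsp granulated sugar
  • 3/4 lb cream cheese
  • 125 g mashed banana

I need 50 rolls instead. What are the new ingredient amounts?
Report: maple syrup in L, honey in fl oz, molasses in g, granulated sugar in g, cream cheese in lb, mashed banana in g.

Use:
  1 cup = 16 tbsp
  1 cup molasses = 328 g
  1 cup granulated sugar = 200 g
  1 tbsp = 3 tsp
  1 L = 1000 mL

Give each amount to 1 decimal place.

maple syrup: 0.3 L; honey: 22.2 fl oz; molasses: 2505.6 g; granulated sugar: 81.0 g; cream cheese: 2.1 lb; mashed banana: 347.2 g

Scaling factor: 50/18 = 25/9.
maple syrup: 120 mL × 25/9 ÷ 1000 mL/L ≈ 0.3 L
honey: 8 fl oz × 25/9 ≈ 22.2 fl oz
molasses: (2 cup + 12 tbsp = 2.75 cup) × 25/9 × 328 g/cup ≈ 2505.6 g
granulated sugar: (2 tbsp + 1 tsp = 7/3 tbsp) × 25/9 ÷ 16 tbsp/cup × 200 g/cup ≈ 81.0 g
cream cheese: 0.75 lb × 25/9 ≈ 2.1 lb
mashed banana: 125 g × 25/9 ≈ 347.2 g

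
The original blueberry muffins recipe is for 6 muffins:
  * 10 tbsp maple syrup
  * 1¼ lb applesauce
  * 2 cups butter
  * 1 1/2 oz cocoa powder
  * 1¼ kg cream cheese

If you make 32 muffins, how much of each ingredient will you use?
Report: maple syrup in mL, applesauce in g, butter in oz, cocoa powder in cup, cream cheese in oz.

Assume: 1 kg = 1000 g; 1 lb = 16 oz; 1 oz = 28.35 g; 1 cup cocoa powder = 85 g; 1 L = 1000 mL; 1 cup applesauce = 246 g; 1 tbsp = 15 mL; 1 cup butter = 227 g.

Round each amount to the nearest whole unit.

Scaling factor: 32/6 = 16/3.
maple syrup: 10 tbsp × 16/3 × 15 mL/tbsp = 800 mL
applesauce: 1.25 lb × 16/3 × 16 oz/lb × 28.35 g/oz = 3024 g
butter: 2 cup × 16/3 × 227 g/cup ÷ 28.35 g/oz ≈ 85 oz
cocoa powder: 1.5 oz × 16/3 × 28.35 g/oz ÷ 85 g/cup ≈ 3 cup
cream cheese: 1.25 kg × 16/3 × 1000 g/kg ÷ 28.35 g/oz ≈ 235 oz

maple syrup: 800 mL; applesauce: 3024 g; butter: 85 oz; cocoa powder: 3 cup; cream cheese: 235 oz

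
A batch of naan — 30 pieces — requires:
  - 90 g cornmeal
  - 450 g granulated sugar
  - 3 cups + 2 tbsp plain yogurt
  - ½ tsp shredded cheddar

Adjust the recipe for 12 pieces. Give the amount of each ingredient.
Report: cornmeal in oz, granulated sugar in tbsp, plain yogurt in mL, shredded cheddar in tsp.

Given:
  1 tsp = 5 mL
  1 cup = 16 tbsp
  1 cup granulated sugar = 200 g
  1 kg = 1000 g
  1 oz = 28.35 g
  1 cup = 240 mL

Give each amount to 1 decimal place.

cornmeal: 1.3 oz; granulated sugar: 14.4 tbsp; plain yogurt: 300.0 mL; shredded cheddar: 0.2 tsp

Scaling factor: 12/30 = 2/5 = 0.4.
cornmeal: 90 g × 2/5 ÷ 28.35 g/oz ≈ 1.3 oz
granulated sugar: 450 g × 2/5 ÷ 200 g/cup × 16 tbsp/cup = 14.4 tbsp
plain yogurt: (3 cup + 2 tbsp = 3.125 cup) × 2/5 × 240 mL/cup = 300.0 mL
shredded cheddar: 0.5 tsp × 2/5 = 0.2 tsp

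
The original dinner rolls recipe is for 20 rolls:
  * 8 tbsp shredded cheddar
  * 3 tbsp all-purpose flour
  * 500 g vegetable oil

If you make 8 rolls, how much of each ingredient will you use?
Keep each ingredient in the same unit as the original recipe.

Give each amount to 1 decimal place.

shredded cheddar: 3.2 tbsp; all-purpose flour: 1.2 tbsp; vegetable oil: 200.0 g

Scaling factor: 8/20 = 2/5 = 0.4.
shredded cheddar: 8 tbsp × 2/5 = 3.2 tbsp
all-purpose flour: 3 tbsp × 2/5 = 1.2 tbsp
vegetable oil: 500 g × 2/5 = 200.0 g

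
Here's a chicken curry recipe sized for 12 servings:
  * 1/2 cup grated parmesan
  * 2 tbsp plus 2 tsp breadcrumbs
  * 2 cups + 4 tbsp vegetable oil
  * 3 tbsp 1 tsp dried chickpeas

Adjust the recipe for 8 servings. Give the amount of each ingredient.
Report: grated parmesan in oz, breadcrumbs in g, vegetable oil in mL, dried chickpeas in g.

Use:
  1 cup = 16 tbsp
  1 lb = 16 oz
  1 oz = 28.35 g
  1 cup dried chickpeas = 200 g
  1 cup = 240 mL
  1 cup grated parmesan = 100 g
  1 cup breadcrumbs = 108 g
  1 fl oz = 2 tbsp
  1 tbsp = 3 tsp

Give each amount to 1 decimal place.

Scaling factor: 8/12 = 2/3.
grated parmesan: 0.5 cup × 2/3 × 100 g/cup ÷ 28.35 g/oz ≈ 1.2 oz
breadcrumbs: (2 tbsp + 2 tsp = 8/3 tbsp) × 2/3 ÷ 16 tbsp/cup × 108 g/cup = 12.0 g
vegetable oil: (2 cup + 4 tbsp = 2.25 cup) × 2/3 × 240 mL/cup = 360.0 mL
dried chickpeas: (3 tbsp + 1 tsp = 10/3 tbsp) × 2/3 ÷ 16 tbsp/cup × 200 g/cup ≈ 27.8 g

grated parmesan: 1.2 oz; breadcrumbs: 12.0 g; vegetable oil: 360.0 mL; dried chickpeas: 27.8 g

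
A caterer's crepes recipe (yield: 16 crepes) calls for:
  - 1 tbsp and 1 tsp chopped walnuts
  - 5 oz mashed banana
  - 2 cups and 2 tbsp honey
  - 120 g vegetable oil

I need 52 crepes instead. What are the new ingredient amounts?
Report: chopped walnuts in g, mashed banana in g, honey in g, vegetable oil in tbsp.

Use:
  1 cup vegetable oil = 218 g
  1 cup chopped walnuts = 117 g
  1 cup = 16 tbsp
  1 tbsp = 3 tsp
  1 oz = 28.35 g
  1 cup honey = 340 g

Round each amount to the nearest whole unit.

chopped walnuts: 32 g; mashed banana: 461 g; honey: 2348 g; vegetable oil: 29 tbsp

Scaling factor: 52/16 = 13/4 = 3.25.
chopped walnuts: (1 tbsp + 1 tsp = 4/3 tbsp) × 13/4 ÷ 16 tbsp/cup × 117 g/cup ≈ 32 g
mashed banana: 5 oz × 13/4 × 28.35 g/oz ≈ 461 g
honey: (2 cup + 2 tbsp = 2.125 cup) × 13/4 × 340 g/cup ≈ 2348 g
vegetable oil: 120 g × 13/4 ÷ 218 g/cup × 16 tbsp/cup ≈ 29 tbsp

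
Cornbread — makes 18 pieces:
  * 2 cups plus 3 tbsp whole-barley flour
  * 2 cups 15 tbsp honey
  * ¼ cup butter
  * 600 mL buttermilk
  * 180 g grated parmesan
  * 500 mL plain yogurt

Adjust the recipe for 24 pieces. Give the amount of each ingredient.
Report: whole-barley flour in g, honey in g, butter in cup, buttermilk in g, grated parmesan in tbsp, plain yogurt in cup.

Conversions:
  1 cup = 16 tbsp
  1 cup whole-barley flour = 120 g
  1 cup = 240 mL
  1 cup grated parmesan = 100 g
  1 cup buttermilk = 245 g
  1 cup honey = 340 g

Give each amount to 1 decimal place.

whole-barley flour: 350.0 g; honey: 1331.7 g; butter: 0.3 cup; buttermilk: 816.7 g; grated parmesan: 38.4 tbsp; plain yogurt: 2.8 cup

Scaling factor: 24/18 = 4/3.
whole-barley flour: (2 cup + 3 tbsp = 2.1875 cup) × 4/3 × 120 g/cup = 350.0 g
honey: (2 cup + 15 tbsp = 2.9375 cup) × 4/3 × 340 g/cup ≈ 1331.7 g
butter: 0.25 cup × 4/3 ≈ 0.3 cup
buttermilk: 600 mL × 4/3 ÷ 240 mL/cup × 245 g/cup ≈ 816.7 g
grated parmesan: 180 g × 4/3 ÷ 100 g/cup × 16 tbsp/cup = 38.4 tbsp
plain yogurt: 500 mL × 4/3 ÷ 240 mL/cup ≈ 2.8 cup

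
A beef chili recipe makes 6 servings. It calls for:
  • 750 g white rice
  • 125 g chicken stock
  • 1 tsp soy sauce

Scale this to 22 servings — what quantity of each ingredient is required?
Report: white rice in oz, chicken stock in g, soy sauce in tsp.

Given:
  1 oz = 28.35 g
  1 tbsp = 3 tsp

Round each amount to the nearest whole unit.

Scaling factor: 22/6 = 11/3.
white rice: 750 g × 11/3 ÷ 28.35 g/oz ≈ 97 oz
chicken stock: 125 g × 11/3 ≈ 458 g
soy sauce: 1 tsp × 11/3 ≈ 4 tsp

white rice: 97 oz; chicken stock: 458 g; soy sauce: 4 tsp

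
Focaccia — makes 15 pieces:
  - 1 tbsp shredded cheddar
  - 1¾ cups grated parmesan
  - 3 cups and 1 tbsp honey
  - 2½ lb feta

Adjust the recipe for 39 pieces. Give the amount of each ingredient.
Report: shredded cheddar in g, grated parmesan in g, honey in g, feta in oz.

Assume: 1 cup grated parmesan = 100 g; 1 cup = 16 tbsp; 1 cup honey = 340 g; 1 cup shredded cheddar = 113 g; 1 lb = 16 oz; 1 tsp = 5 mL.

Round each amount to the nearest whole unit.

Scaling factor: 39/15 = 13/5 = 2.6.
shredded cheddar: 1 tbsp × 13/5 ÷ 16 tbsp/cup × 113 g/cup ≈ 18 g
grated parmesan: 1.75 cup × 13/5 × 100 g/cup = 455 g
honey: (3 cup + 1 tbsp = 3.0625 cup) × 13/5 × 340 g/cup ≈ 2707 g
feta: 2.5 lb × 13/5 × 16 oz/lb = 104 oz

shredded cheddar: 18 g; grated parmesan: 455 g; honey: 2707 g; feta: 104 oz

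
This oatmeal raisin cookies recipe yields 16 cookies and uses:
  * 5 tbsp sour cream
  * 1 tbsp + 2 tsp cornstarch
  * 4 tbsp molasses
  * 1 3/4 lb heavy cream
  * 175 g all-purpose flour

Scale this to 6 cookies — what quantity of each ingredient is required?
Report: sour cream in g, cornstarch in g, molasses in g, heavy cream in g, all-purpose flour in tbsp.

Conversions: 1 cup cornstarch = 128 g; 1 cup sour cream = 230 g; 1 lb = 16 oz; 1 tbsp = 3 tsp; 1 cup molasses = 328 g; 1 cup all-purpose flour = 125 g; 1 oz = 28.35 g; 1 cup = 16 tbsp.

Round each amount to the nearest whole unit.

Scaling factor: 6/16 = 3/8 = 0.375.
sour cream: 5 tbsp × 3/8 ÷ 16 tbsp/cup × 230 g/cup ≈ 27 g
cornstarch: (1 tbsp + 2 tsp = 5/3 tbsp) × 3/8 ÷ 16 tbsp/cup × 128 g/cup = 5 g
molasses: 4 tbsp × 3/8 ÷ 16 tbsp/cup × 328 g/cup ≈ 31 g
heavy cream: 1.75 lb × 3/8 × 16 oz/lb × 28.35 g/oz ≈ 298 g
all-purpose flour: 175 g × 3/8 ÷ 125 g/cup × 16 tbsp/cup ≈ 8 tbsp

sour cream: 27 g; cornstarch: 5 g; molasses: 31 g; heavy cream: 298 g; all-purpose flour: 8 tbsp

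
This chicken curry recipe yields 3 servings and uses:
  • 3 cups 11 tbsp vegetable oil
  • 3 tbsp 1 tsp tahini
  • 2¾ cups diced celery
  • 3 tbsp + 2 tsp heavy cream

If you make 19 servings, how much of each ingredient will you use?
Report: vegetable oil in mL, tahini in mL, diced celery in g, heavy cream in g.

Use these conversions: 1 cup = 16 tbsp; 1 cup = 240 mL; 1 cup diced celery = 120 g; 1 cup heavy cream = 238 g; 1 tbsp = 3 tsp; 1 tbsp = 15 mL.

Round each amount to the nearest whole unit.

vegetable oil: 5605 mL; tahini: 317 mL; diced celery: 2090 g; heavy cream: 345 g

Scaling factor: 19/3.
vegetable oil: (3 cup + 11 tbsp = 3.6875 cup) × 19/3 × 240 mL/cup = 5605 mL
tahini: (3 tbsp + 1 tsp = 10/3 tbsp) × 19/3 × 15 mL/tbsp ≈ 317 mL
diced celery: 2.75 cup × 19/3 × 120 g/cup = 2090 g
heavy cream: (3 tbsp + 2 tsp = 11/3 tbsp) × 19/3 ÷ 16 tbsp/cup × 238 g/cup ≈ 345 g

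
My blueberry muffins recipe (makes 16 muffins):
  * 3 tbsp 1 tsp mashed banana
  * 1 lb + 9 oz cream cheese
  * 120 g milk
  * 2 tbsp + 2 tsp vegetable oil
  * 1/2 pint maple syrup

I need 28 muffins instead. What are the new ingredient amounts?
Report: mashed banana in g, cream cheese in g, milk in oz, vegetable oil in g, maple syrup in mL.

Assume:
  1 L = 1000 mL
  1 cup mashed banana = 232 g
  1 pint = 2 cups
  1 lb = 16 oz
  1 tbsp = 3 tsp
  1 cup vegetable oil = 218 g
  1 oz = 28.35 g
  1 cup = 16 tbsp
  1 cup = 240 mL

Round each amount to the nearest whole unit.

Scaling factor: 28/16 = 7/4 = 1.75.
mashed banana: (3 tbsp + 1 tsp = 10/3 tbsp) × 7/4 ÷ 16 tbsp/cup × 232 g/cup ≈ 85 g
cream cheese: (1 lb + 9 oz = 1.5625 lb) × 7/4 × 16 oz/lb × 28.35 g/oz ≈ 1240 g
milk: 120 g × 7/4 ÷ 28.35 g/oz ≈ 7 oz
vegetable oil: (2 tbsp + 2 tsp = 8/3 tbsp) × 7/4 ÷ 16 tbsp/cup × 218 g/cup ≈ 64 g
maple syrup: 0.5 pint × 7/4 × 2 cup/pint × 240 mL/cup = 420 mL

mashed banana: 85 g; cream cheese: 1240 g; milk: 7 oz; vegetable oil: 64 g; maple syrup: 420 mL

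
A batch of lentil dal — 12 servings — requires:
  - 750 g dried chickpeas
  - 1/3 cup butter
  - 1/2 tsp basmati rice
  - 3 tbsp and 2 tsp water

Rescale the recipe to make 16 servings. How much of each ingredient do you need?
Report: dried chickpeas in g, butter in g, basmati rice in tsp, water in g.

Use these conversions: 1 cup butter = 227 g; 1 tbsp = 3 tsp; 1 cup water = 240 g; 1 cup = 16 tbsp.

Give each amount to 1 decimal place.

Scaling factor: 16/12 = 4/3.
dried chickpeas: 750 g × 4/3 = 1000.0 g
butter: 1/3 cup × 4/3 × 227 g/cup ≈ 100.9 g
basmati rice: 0.5 tsp × 4/3 ≈ 0.7 tsp
water: (3 tbsp + 2 tsp = 11/3 tbsp) × 4/3 ÷ 16 tbsp/cup × 240 g/cup ≈ 73.3 g

dried chickpeas: 1000.0 g; butter: 100.9 g; basmati rice: 0.7 tsp; water: 73.3 g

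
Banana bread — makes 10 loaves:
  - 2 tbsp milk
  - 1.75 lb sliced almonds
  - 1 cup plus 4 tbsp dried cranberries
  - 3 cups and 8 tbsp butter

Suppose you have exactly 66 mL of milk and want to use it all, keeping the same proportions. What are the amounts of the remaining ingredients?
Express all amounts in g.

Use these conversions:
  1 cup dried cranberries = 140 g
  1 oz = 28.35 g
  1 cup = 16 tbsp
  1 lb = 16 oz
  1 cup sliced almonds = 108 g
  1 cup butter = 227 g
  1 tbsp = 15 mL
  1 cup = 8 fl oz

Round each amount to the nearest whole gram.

sliced almonds: 1746 g; dried cranberries: 385 g; butter: 1748 g

The original recipe has 30 mL of milk, so the scaling factor is 66 ÷ 30 = 11/5 = 2.2.
sliced almonds: 1.75 lb × 11/5 × 16 oz/lb × 28.35 g/oz ≈ 1746 g
dried cranberries: (1 cup + 4 tbsp = 1.25 cup) × 11/5 × 140 g/cup = 385 g
butter: (3 cup + 8 tbsp = 3.5 cup) × 11/5 × 227 g/cup ≈ 1748 g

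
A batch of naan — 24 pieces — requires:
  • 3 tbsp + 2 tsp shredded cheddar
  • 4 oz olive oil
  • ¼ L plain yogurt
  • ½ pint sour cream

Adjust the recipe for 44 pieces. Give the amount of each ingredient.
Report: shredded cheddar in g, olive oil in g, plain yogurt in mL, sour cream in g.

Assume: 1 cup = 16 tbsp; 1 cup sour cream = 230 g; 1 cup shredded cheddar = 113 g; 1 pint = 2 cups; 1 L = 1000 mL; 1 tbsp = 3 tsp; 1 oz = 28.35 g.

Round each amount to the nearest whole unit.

shredded cheddar: 47 g; olive oil: 208 g; plain yogurt: 458 mL; sour cream: 422 g

Scaling factor: 44/24 = 11/6.
shredded cheddar: (3 tbsp + 2 tsp = 11/3 tbsp) × 11/6 ÷ 16 tbsp/cup × 113 g/cup ≈ 47 g
olive oil: 4 oz × 11/6 × 28.35 g/oz ≈ 208 g
plain yogurt: 0.25 L × 11/6 × 1000 mL/L ≈ 458 mL
sour cream: 0.5 pint × 11/6 × 2 cup/pint × 230 g/cup ≈ 422 g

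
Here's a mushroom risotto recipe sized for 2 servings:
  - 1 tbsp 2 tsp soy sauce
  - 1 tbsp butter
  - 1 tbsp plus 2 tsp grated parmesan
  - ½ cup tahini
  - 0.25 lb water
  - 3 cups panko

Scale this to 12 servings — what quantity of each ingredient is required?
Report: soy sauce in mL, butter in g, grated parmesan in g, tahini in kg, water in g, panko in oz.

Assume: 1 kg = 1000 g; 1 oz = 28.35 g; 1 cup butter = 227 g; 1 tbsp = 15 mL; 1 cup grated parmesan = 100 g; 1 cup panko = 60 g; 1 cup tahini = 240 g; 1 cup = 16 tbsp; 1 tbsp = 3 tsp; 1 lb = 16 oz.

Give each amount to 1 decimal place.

soy sauce: 150.0 mL; butter: 85.1 g; grated parmesan: 62.5 g; tahini: 0.7 kg; water: 680.4 g; panko: 38.1 oz

Scaling factor: 12/2 = 6.
soy sauce: (1 tbsp + 2 tsp = 5/3 tbsp) × 6 × 15 mL/tbsp = 150.0 mL
butter: 1 tbsp × 6 ÷ 16 tbsp/cup × 227 g/cup ≈ 85.1 g
grated parmesan: (1 tbsp + 2 tsp = 5/3 tbsp) × 6 ÷ 16 tbsp/cup × 100 g/cup = 62.5 g
tahini: 0.5 cup × 6 × 240 g/cup ÷ 1000 g/kg ≈ 0.7 kg
water: 0.25 lb × 6 × 16 oz/lb × 28.35 g/oz = 680.4 g
panko: 3 cup × 6 × 60 g/cup ÷ 28.35 g/oz ≈ 38.1 oz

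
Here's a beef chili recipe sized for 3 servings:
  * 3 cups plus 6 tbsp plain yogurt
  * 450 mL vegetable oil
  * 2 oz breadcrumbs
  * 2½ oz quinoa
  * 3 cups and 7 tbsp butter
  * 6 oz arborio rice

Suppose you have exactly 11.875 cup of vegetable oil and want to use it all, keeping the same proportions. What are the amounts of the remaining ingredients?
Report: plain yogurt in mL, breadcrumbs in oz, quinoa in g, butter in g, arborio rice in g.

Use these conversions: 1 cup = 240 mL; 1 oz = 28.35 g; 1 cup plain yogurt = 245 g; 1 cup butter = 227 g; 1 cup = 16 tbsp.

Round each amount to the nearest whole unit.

The original recipe has 1.875 cup of vegetable oil, so the scaling factor is 11.875 ÷ 1.875 = 19/3.
plain yogurt: (3 cup + 6 tbsp = 3.375 cup) × 19/3 × 240 mL/cup = 5130 mL
breadcrumbs: 2 oz × 19/3 ≈ 13 oz
quinoa: 2.5 oz × 19/3 × 28.35 g/oz ≈ 449 g
butter: (3 cup + 7 tbsp = 3.4375 cup) × 19/3 × 227 g/cup ≈ 4942 g
arborio rice: 6 oz × 19/3 × 28.35 g/oz ≈ 1077 g

plain yogurt: 5130 mL; breadcrumbs: 13 oz; quinoa: 449 g; butter: 4942 g; arborio rice: 1077 g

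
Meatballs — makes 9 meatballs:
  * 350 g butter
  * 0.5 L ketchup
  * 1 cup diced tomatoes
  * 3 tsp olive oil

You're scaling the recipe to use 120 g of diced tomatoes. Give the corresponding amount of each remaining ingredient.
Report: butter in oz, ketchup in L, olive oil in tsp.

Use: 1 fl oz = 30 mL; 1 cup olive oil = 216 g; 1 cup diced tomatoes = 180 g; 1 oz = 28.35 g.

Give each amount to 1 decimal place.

butter: 8.2 oz; ketchup: 0.3 L; olive oil: 2.0 tsp

The original recipe has 180 g of diced tomatoes, so the scaling factor is 120 ÷ 180 = 2/3.
butter: 350 g × 2/3 ÷ 28.35 g/oz ≈ 8.2 oz
ketchup: 0.5 L × 2/3 ≈ 0.3 L
olive oil: 3 tsp × 2/3 = 2.0 tsp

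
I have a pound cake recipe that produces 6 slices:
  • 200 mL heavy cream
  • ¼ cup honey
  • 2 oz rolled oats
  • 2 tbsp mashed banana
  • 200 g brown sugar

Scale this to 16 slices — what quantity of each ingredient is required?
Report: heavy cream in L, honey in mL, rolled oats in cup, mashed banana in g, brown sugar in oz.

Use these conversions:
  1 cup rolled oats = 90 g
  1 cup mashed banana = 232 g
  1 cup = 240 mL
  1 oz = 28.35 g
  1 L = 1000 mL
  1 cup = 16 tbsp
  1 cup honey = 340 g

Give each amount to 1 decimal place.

heavy cream: 0.5 L; honey: 160.0 mL; rolled oats: 1.7 cup; mashed banana: 77.3 g; brown sugar: 18.8 oz

Scaling factor: 16/6 = 8/3.
heavy cream: 200 mL × 8/3 ÷ 1000 mL/L ≈ 0.5 L
honey: 0.25 cup × 8/3 × 240 mL/cup = 160.0 mL
rolled oats: 2 oz × 8/3 × 28.35 g/oz ÷ 90 g/cup ≈ 1.7 cup
mashed banana: 2 tbsp × 8/3 ÷ 16 tbsp/cup × 232 g/cup ≈ 77.3 g
brown sugar: 200 g × 8/3 ÷ 28.35 g/oz ≈ 18.8 oz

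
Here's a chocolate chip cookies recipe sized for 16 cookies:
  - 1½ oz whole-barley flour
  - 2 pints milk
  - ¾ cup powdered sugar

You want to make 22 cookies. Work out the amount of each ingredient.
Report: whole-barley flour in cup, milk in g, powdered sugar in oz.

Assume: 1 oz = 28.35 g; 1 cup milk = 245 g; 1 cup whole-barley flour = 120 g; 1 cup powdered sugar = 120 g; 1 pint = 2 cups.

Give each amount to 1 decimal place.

Scaling factor: 22/16 = 11/8 = 1.375.
whole-barley flour: 1.5 oz × 11/8 × 28.35 g/oz ÷ 120 g/cup ≈ 0.5 cup
milk: 2 pint × 11/8 × 2 cup/pint × 245 g/cup = 1347.5 g
powdered sugar: 0.75 cup × 11/8 × 120 g/cup ÷ 28.35 g/oz ≈ 4.4 oz

whole-barley flour: 0.5 cup; milk: 1347.5 g; powdered sugar: 4.4 oz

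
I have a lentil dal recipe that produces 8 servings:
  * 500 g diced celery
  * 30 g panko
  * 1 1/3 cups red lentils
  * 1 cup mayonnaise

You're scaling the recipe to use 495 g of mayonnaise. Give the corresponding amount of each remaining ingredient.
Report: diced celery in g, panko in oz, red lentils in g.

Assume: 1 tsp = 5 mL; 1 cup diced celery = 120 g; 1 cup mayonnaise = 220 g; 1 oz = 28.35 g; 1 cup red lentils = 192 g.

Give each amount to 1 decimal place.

The original recipe has 220 g of mayonnaise, so the scaling factor is 495 ÷ 220 = 9/4 = 2.25.
diced celery: 500 g × 9/4 = 1125.0 g
panko: 30 g × 9/4 ÷ 28.35 g/oz ≈ 2.4 oz
red lentils: 4/3 cup × 9/4 × 192 g/cup = 576.0 g

diced celery: 1125.0 g; panko: 2.4 oz; red lentils: 576.0 g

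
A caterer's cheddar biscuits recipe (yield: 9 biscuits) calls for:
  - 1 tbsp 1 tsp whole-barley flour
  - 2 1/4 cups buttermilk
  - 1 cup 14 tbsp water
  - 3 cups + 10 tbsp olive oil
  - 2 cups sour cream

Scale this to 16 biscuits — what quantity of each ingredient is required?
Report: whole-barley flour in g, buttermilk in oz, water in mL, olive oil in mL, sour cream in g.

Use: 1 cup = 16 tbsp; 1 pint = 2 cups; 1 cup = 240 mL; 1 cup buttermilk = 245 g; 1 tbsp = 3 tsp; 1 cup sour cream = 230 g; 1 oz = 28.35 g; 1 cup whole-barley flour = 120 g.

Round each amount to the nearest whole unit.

whole-barley flour: 18 g; buttermilk: 35 oz; water: 800 mL; olive oil: 1547 mL; sour cream: 818 g

Scaling factor: 16/9.
whole-barley flour: (1 tbsp + 1 tsp = 4/3 tbsp) × 16/9 ÷ 16 tbsp/cup × 120 g/cup ≈ 18 g
buttermilk: 2.25 cup × 16/9 × 245 g/cup ÷ 28.35 g/oz ≈ 35 oz
water: (1 cup + 14 tbsp = 1.875 cup) × 16/9 × 240 mL/cup = 800 mL
olive oil: (3 cup + 10 tbsp = 3.625 cup) × 16/9 × 240 mL/cup ≈ 1547 mL
sour cream: 2 cup × 16/9 × 230 g/cup ≈ 818 g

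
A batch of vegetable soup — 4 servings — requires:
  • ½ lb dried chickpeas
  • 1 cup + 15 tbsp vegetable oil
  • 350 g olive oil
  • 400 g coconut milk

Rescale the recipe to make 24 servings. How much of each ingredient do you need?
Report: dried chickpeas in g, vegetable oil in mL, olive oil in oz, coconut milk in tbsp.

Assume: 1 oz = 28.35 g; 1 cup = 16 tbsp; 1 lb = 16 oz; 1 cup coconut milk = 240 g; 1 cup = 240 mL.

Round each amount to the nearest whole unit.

Scaling factor: 24/4 = 6.
dried chickpeas: 0.5 lb × 6 × 16 oz/lb × 28.35 g/oz ≈ 1361 g
vegetable oil: (1 cup + 15 tbsp = 1.9375 cup) × 6 × 240 mL/cup = 2790 mL
olive oil: 350 g × 6 ÷ 28.35 g/oz ≈ 74 oz
coconut milk: 400 g × 6 ÷ 240 g/cup × 16 tbsp/cup = 160 tbsp

dried chickpeas: 1361 g; vegetable oil: 2790 mL; olive oil: 74 oz; coconut milk: 160 tbsp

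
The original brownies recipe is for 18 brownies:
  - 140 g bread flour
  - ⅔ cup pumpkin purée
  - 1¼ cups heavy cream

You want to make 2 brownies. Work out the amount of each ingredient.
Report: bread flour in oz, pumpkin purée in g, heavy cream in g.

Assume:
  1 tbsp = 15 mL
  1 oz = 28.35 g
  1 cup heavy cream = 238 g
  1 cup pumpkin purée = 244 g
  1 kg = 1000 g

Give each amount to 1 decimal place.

bread flour: 0.5 oz; pumpkin purée: 18.1 g; heavy cream: 33.1 g

Scaling factor: 2/18 = 1/9.
bread flour: 140 g × 1/9 ÷ 28.35 g/oz ≈ 0.5 oz
pumpkin purée: 2/3 cup × 1/9 × 244 g/cup ≈ 18.1 g
heavy cream: 1.25 cup × 1/9 × 238 g/cup ≈ 33.1 g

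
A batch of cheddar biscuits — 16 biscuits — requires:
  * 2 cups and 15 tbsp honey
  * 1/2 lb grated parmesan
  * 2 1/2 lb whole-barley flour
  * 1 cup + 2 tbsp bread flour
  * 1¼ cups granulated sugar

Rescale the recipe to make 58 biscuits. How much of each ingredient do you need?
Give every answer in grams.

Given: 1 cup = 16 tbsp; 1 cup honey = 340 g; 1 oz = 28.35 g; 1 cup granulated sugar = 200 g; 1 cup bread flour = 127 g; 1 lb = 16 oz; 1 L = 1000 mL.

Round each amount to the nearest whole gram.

honey: 3620 g; grated parmesan: 822 g; whole-barley flour: 4111 g; bread flour: 518 g; granulated sugar: 906 g

Scaling factor: 58/16 = 29/8 = 3.625.
honey: (2 cup + 15 tbsp = 2.9375 cup) × 29/8 × 340 g/cup ≈ 3620 g
grated parmesan: 0.5 lb × 29/8 × 16 oz/lb × 28.35 g/oz ≈ 822 g
whole-barley flour: 2.5 lb × 29/8 × 16 oz/lb × 28.35 g/oz ≈ 4111 g
bread flour: (1 cup + 2 tbsp = 1.125 cup) × 29/8 × 127 g/cup ≈ 518 g
granulated sugar: 1.25 cup × 29/8 × 200 g/cup ≈ 906 g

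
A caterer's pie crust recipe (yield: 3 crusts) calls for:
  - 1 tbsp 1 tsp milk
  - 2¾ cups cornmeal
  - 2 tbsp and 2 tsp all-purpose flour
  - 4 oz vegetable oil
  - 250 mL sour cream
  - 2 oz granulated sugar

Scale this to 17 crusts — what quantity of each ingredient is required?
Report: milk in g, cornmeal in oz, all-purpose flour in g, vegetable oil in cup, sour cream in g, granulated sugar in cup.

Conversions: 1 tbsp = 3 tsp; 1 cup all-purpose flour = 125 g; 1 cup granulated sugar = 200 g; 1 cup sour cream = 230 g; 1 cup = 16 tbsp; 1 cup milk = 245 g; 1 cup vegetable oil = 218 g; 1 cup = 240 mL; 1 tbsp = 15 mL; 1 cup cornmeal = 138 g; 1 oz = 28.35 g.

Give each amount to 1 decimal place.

Scaling factor: 17/3.
milk: (1 tbsp + 1 tsp = 4/3 tbsp) × 17/3 ÷ 16 tbsp/cup × 245 g/cup ≈ 115.7 g
cornmeal: 2.75 cup × 17/3 × 138 g/cup ÷ 28.35 g/oz ≈ 75.9 oz
all-purpose flour: (2 tbsp + 2 tsp = 8/3 tbsp) × 17/3 ÷ 16 tbsp/cup × 125 g/cup ≈ 118.1 g
vegetable oil: 4 oz × 17/3 × 28.35 g/oz ÷ 218 g/cup ≈ 2.9 cup
sour cream: 250 mL × 17/3 ÷ 240 mL/cup × 230 g/cup ≈ 1357.6 g
granulated sugar: 2 oz × 17/3 × 28.35 g/oz ÷ 200 g/cup ≈ 1.6 cup

milk: 115.7 g; cornmeal: 75.9 oz; all-purpose flour: 118.1 g; vegetable oil: 2.9 cup; sour cream: 1357.6 g; granulated sugar: 1.6 cup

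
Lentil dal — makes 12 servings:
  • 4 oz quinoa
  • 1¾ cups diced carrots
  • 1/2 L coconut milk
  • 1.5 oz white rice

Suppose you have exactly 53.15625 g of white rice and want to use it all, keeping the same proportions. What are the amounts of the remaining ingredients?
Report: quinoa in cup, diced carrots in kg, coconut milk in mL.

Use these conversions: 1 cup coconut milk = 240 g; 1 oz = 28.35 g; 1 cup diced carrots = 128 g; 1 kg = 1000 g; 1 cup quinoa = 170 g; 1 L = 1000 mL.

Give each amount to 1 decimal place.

The original recipe has 42.525 g of white rice, so the scaling factor is 53.15625 ÷ 42.525 = 5/4 = 1.25.
quinoa: 4 oz × 5/4 × 28.35 g/oz ÷ 170 g/cup ≈ 0.8 cup
diced carrots: 1.75 cup × 5/4 × 128 g/cup ÷ 1000 g/kg ≈ 0.3 kg
coconut milk: 0.5 L × 5/4 × 1000 mL/L = 625.0 mL

quinoa: 0.8 cup; diced carrots: 0.3 kg; coconut milk: 625.0 mL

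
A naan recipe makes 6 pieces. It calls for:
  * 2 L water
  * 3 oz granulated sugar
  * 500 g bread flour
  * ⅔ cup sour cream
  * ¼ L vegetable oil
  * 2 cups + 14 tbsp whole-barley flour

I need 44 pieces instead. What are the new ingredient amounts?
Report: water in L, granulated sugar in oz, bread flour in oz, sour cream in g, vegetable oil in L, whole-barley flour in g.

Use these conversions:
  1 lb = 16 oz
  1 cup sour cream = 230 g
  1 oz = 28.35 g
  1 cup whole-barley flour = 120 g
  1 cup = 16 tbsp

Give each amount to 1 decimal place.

Scaling factor: 44/6 = 22/3.
water: 2 L × 22/3 ≈ 14.7 L
granulated sugar: 3 oz × 22/3 = 22.0 oz
bread flour: 500 g × 22/3 ÷ 28.35 g/oz ≈ 129.3 oz
sour cream: 2/3 cup × 22/3 × 230 g/cup ≈ 1124.4 g
vegetable oil: 0.25 L × 22/3 ≈ 1.8 L
whole-barley flour: (2 cup + 14 tbsp = 2.875 cup) × 22/3 × 120 g/cup = 2530.0 g

water: 14.7 L; granulated sugar: 22.0 oz; bread flour: 129.3 oz; sour cream: 1124.4 g; vegetable oil: 1.8 L; whole-barley flour: 2530.0 g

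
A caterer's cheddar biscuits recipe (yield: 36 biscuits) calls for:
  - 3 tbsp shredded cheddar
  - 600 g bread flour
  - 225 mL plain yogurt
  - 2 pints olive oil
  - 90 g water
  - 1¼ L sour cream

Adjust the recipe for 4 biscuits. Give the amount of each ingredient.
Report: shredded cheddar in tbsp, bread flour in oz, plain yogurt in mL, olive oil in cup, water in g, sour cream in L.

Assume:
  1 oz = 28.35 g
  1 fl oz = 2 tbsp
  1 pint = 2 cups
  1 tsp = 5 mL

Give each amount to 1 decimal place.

Scaling factor: 4/36 = 1/9.
shredded cheddar: 3 tbsp × 1/9 ≈ 0.3 tbsp
bread flour: 600 g × 1/9 ÷ 28.35 g/oz ≈ 2.4 oz
plain yogurt: 225 mL × 1/9 = 25.0 mL
olive oil: 2 pint × 1/9 × 2 cup/pint ≈ 0.4 cup
water: 90 g × 1/9 = 10.0 g
sour cream: 1.25 L × 1/9 ≈ 0.1 L

shredded cheddar: 0.3 tbsp; bread flour: 2.4 oz; plain yogurt: 25.0 mL; olive oil: 0.4 cup; water: 10.0 g; sour cream: 0.1 L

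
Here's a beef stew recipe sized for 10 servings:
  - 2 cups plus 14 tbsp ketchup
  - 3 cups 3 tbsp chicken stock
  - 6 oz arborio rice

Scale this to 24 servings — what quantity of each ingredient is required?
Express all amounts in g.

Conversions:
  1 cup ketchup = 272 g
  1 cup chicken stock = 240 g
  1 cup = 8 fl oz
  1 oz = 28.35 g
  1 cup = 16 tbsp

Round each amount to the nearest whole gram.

Scaling factor: 24/10 = 12/5 = 2.4.
ketchup: (2 cup + 14 tbsp = 2.875 cup) × 12/5 × 272 g/cup ≈ 1877 g
chicken stock: (3 cup + 3 tbsp = 3.1875 cup) × 12/5 × 240 g/cup = 1836 g
arborio rice: 6 oz × 12/5 × 28.35 g/oz ≈ 408 g

ketchup: 1877 g; chicken stock: 1836 g; arborio rice: 408 g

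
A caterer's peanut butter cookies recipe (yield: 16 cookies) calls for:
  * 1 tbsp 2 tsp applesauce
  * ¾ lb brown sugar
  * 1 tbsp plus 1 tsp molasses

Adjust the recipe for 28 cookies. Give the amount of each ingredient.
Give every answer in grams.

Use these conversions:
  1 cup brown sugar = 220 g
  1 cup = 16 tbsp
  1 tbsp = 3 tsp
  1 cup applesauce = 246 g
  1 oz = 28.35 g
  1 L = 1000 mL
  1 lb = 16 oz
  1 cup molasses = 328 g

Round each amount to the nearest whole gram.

Scaling factor: 28/16 = 7/4 = 1.75.
applesauce: (1 tbsp + 2 tsp = 5/3 tbsp) × 7/4 ÷ 16 tbsp/cup × 246 g/cup ≈ 45 g
brown sugar: 0.75 lb × 7/4 × 16 oz/lb × 28.35 g/oz ≈ 595 g
molasses: (1 tbsp + 1 tsp = 4/3 tbsp) × 7/4 ÷ 16 tbsp/cup × 328 g/cup ≈ 48 g

applesauce: 45 g; brown sugar: 595 g; molasses: 48 g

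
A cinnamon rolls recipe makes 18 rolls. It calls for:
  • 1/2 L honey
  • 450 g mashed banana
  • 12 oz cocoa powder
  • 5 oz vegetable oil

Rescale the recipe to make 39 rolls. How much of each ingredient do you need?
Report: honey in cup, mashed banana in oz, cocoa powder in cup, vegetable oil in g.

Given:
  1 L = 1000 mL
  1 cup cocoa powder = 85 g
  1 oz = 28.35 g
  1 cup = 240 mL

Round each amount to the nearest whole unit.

Scaling factor: 39/18 = 13/6.
honey: 0.5 L × 13/6 × 1000 mL/L ÷ 240 mL/cup ≈ 5 cup
mashed banana: 450 g × 13/6 ÷ 28.35 g/oz ≈ 34 oz
cocoa powder: 12 oz × 13/6 × 28.35 g/oz ÷ 85 g/cup ≈ 9 cup
vegetable oil: 5 oz × 13/6 × 28.35 g/oz ≈ 307 g

honey: 5 cup; mashed banana: 34 oz; cocoa powder: 9 cup; vegetable oil: 307 g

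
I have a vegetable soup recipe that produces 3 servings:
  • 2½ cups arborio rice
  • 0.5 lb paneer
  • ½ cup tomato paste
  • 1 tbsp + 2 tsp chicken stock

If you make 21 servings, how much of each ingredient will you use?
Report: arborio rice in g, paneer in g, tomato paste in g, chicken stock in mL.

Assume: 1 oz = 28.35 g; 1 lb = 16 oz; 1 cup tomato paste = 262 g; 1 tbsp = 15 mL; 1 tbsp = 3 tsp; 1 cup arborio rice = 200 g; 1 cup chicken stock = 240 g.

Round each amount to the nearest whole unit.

Scaling factor: 21/3 = 7.
arborio rice: 2.5 cup × 7 × 200 g/cup = 3500 g
paneer: 0.5 lb × 7 × 16 oz/lb × 28.35 g/oz ≈ 1588 g
tomato paste: 0.5 cup × 7 × 262 g/cup = 917 g
chicken stock: (1 tbsp + 2 tsp = 5/3 tbsp) × 7 × 15 mL/tbsp = 175 mL

arborio rice: 3500 g; paneer: 1588 g; tomato paste: 917 g; chicken stock: 175 mL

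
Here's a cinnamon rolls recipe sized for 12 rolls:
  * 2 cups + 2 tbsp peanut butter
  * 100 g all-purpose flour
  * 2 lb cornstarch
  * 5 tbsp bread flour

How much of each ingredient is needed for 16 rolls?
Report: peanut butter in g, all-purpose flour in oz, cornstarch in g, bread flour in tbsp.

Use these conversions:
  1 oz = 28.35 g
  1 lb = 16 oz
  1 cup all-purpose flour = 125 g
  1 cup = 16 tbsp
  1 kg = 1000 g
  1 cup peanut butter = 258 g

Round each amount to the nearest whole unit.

Scaling factor: 16/12 = 4/3.
peanut butter: (2 cup + 2 tbsp = 2.125 cup) × 4/3 × 258 g/cup = 731 g
all-purpose flour: 100 g × 4/3 ÷ 28.35 g/oz ≈ 5 oz
cornstarch: 2 lb × 4/3 × 16 oz/lb × 28.35 g/oz ≈ 1210 g
bread flour: 5 tbsp × 4/3 ≈ 7 tbsp

peanut butter: 731 g; all-purpose flour: 5 oz; cornstarch: 1210 g; bread flour: 7 tbsp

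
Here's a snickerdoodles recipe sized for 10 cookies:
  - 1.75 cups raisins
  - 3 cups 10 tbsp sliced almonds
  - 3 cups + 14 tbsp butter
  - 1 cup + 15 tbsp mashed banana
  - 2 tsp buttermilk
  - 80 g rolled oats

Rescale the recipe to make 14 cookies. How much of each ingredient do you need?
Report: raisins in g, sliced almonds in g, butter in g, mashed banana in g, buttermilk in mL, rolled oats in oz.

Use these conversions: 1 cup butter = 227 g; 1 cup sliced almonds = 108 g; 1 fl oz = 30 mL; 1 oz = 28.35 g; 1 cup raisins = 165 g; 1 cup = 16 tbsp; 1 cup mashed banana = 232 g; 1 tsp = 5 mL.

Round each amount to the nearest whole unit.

raisins: 404 g; sliced almonds: 548 g; butter: 1231 g; mashed banana: 629 g; buttermilk: 14 mL; rolled oats: 4 oz

Scaling factor: 14/10 = 7/5 = 1.4.
raisins: 1.75 cup × 7/5 × 165 g/cup ≈ 404 g
sliced almonds: (3 cup + 10 tbsp = 3.625 cup) × 7/5 × 108 g/cup ≈ 548 g
butter: (3 cup + 14 tbsp = 3.875 cup) × 7/5 × 227 g/cup ≈ 1231 g
mashed banana: (1 cup + 15 tbsp = 1.9375 cup) × 7/5 × 232 g/cup ≈ 629 g
buttermilk: 2 tsp × 7/5 × 5 mL/tsp = 14 mL
rolled oats: 80 g × 7/5 ÷ 28.35 g/oz ≈ 4 oz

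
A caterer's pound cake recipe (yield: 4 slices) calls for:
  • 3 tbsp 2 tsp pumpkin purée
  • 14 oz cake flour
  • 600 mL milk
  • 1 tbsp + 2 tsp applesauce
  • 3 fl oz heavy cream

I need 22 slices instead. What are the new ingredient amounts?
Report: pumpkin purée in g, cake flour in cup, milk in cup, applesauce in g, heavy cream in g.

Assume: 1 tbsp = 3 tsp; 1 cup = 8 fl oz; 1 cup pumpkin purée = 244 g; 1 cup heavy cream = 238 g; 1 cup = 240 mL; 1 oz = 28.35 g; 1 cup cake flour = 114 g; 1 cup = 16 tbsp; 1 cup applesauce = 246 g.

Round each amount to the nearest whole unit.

pumpkin purée: 308 g; cake flour: 19 cup; milk: 14 cup; applesauce: 141 g; heavy cream: 491 g

Scaling factor: 22/4 = 11/2 = 5.5.
pumpkin purée: (3 tbsp + 2 tsp = 11/3 tbsp) × 11/2 ÷ 16 tbsp/cup × 244 g/cup ≈ 308 g
cake flour: 14 oz × 11/2 × 28.35 g/oz ÷ 114 g/cup ≈ 19 cup
milk: 600 mL × 11/2 ÷ 240 mL/cup ≈ 14 cup
applesauce: (1 tbsp + 2 tsp = 5/3 tbsp) × 11/2 ÷ 16 tbsp/cup × 246 g/cup ≈ 141 g
heavy cream: 3 fl oz × 11/2 ÷ 8 fl oz/cup × 238 g/cup ≈ 491 g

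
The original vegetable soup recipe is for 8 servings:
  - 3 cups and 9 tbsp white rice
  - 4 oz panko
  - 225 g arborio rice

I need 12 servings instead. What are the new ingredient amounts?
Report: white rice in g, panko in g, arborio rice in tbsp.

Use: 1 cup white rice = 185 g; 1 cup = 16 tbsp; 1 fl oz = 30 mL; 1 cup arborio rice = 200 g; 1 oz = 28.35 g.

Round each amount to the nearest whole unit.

Scaling factor: 12/8 = 3/2 = 1.5.
white rice: (3 cup + 9 tbsp = 3.5625 cup) × 3/2 × 185 g/cup ≈ 989 g
panko: 4 oz × 3/2 × 28.35 g/oz ≈ 170 g
arborio rice: 225 g × 3/2 ÷ 200 g/cup × 16 tbsp/cup = 27 tbsp

white rice: 989 g; panko: 170 g; arborio rice: 27 tbsp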